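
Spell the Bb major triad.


Step by step:
Major triad = root + major 3rd (4 semitones) + perfect 5th (7 semitones)
A triad on Bb stacks thirds, so the chord tones use letter names B-D-F
Root: Bb
Major 3rd above Bb: D
Perfect 5th above Bb: F
Chord = Bb D F


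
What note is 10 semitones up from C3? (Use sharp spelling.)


C3: chromatic position 0 in octave 3 → absolute = 3×12 + 0 = 36
Transpose up 10: 36 + 10 = 46
46 = 3×12 + 10 → A# in octave 3
Result = A#3


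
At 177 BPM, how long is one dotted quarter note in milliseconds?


Working:
One quarter-note beat = 60000 / BPM = 60000 / 177 ms
Dotted quarter note = 3/2 × quarter note
Duration = 3/2 × 60000 / 177 = 90000 / 177
= 508.5 ms


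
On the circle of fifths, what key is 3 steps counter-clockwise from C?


Working:
Each counter-clockwise step moves down a perfect 5th (= up a perfect 4th)
From C: C → F → Bb → Eb
= Eb


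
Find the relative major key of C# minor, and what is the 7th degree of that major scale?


The relative major shares the key signature and is a minor 3rd above the minor tonic
A minor 3rd above C# is E
→ relative major of C# minor is E major
E major scale: E F# G# A B C# D#
= E major; 7th degree = D#


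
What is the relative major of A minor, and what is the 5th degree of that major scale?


Working:
The relative major shares the key signature and is a minor 3rd above the minor tonic
A minor 3rd above A is C
→ relative major of A minor is C major
C major scale: C D E F G A B
= C major; 5th degree = G


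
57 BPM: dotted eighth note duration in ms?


Working:
One quarter-note beat = 60000 / BPM = 60000 / 57 ms
Dotted eighth note = 3/4 × quarter note
Duration = 3/4 × 60000 / 57 = 45000 / 57
= 789.5 ms


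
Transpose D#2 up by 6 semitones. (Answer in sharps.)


Solution.
D#2: chromatic position 3 in octave 2 → absolute = 2×12 + 3 = 27
Transpose up 6: 27 + 6 = 33
33 = 2×12 + 9 → A in octave 2
Result = A2


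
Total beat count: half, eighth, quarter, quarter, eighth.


Solution.
Beat values:
  half = 2 beats
  eighth = 0.5 beats
  quarter = 1 beat
  quarter = 1 beat
  eighth = 0.5 beats
Sum = 2 + 0.5 + 1 + 1 + 0.5
= 5 beats


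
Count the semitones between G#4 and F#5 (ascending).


Step by step:
Absolute semitone position = octave×12 + chromatic position
G#4: 4×12 + 8 = 56
F#5: 5×12 + 6 = 66
Difference = 66 - 56 = 10
= 10 semitones


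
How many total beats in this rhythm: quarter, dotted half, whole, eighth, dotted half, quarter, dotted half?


Step by step:
Beat values:
  quarter = 1 beat
  dotted half = 3 beats
  whole = 4 beats
  eighth = 0.5 beats
  dotted half = 3 beats
  quarter = 1 beat
  dotted half = 3 beats
Sum = 1 + 3 + 4 + 0.5 + 3 + 1 + 3
= 15.5 beats


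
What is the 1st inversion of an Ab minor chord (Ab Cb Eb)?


Step by step:
Root position: Ab Cb Eb
1st inversion: move root up an octave
Bass note: Cb
Notes (bottom to top) = Cb Eb Ab


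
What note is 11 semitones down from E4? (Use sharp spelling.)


Working:
E4: chromatic position 4 in octave 4 → absolute = 4×12 + 4 = 52
Transpose down 11: 52 - 11 = 41
41 = 3×12 + 5 → F in octave 3
Result = F3


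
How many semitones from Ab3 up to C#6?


Absolute semitone position = octave×12 + chromatic position
Ab3: 3×12 + 8 = 44
C#6: 6×12 + 1 = 73
Difference = 73 - 44 = 29
= 29 semitones


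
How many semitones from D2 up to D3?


Step by step:
Absolute semitone position = octave×12 + chromatic position
D2: 2×12 + 2 = 26
D3: 3×12 + 2 = 38
Difference = 38 - 26 = 12
= 12 semitones


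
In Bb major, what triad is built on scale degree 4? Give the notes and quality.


Working:
Bb major scale: Bb C D Eb F G A
Diatonic triad on degree 4 stacks scale notes 4, 6, 1: Eb G Bb
Eb→G = 4 semitones; Eb→Bb = 7 semitones → major triad
= Eb G Bb (major)


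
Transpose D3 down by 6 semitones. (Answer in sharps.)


Solution.
D3: chromatic position 2 in octave 3 → absolute = 3×12 + 2 = 38
Transpose down 6: 38 - 6 = 32
32 = 2×12 + 8 → G# in octave 2
Result = G#2


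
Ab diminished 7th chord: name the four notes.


Working:
Diminished 7th chord = root + minor 3rd + diminished 5th + diminished 7th
Seventh chords stack in thirds, so the letter names are A-C-E-G
Root: Ab
Minor 3rd above Ab: Cb
Diminished 5th above Ab: Ebb
Diminished 7th above Ab: Gbb
Chord = Ab Cb Ebb Gbb


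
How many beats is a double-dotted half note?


Base half note = 2 beats
Dot 1 adds half the previous value: +1
Dot 2 adds half the previous value: +1/2
One double-dotted half = 2 + 1 + 1/2 = 7/2
= 7/2 beats


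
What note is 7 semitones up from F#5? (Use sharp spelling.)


Step by step:
F#5: chromatic position 6 in octave 5 → absolute = 5×12 + 6 = 66
Transpose up 7: 66 + 7 = 73
73 = 6×12 + 1 → C# in octave 6
Result = C#6


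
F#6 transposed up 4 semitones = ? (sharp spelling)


F#6: chromatic position 6 in octave 6 → absolute = 6×12 + 6 = 78
Transpose up 4: 78 + 4 = 82
82 = 6×12 + 10 → A# in octave 6
Result = A#6


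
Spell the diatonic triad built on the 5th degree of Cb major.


Reasoning:
Cb major scale: Cb Db Eb Fb Gb Ab Bb
Diatonic triad on degree 5 stacks scale notes 5, 7, 2: Gb Bb Db
Gb→Bb = 4 semitones; Gb→Db = 7 semitones → major triad
= Gb Bb Db (major)


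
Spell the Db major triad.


Step by step:
Major triad = root + major 3rd (4 semitones) + perfect 5th (7 semitones)
A triad on Db stacks thirds, so the chord tones use letter names D-F-A
Root: Db
Major 3rd above Db: F
Perfect 5th above Db: Ab
Chord = Db F Ab


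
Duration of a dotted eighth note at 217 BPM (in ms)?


Let's work it out.
One quarter-note beat = 60000 / BPM = 60000 / 217 ms
Dotted eighth note = 3/4 × quarter note
Duration = 3/4 × 60000 / 217 = 45000 / 217
= 207.4 ms


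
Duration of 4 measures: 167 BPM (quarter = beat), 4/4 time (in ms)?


Quarter-note beat duration = 60000 / 167 ms
Beats per measure (4/4) = 4
One measure = 4 × 60000 / 167 = 240000 / 167 ms
4 measures = 4 × 240000 / 167 = 960000 / 167
= 5748.5 ms


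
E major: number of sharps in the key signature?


Step by step:
Sharp major keys follow the circle of fifths: C(0), G(1), D(2), A(3), E(4), B(5), F#(6), C#(7)
E major has 4 sharps
Order of sharps: F# C# G# D# A# E# B# → first 4: F#, C#, G#, D#
= 4 sharps


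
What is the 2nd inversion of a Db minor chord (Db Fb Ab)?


Root position: Db Fb Ab
2nd inversion: move root and 3rd up an octave
Bass note: Ab
Notes (bottom to top) = Ab Db Fb


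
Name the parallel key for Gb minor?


Parallel keys share the same tonic but differ in mode
Gb minor → parallel is Gb major
= Gb major


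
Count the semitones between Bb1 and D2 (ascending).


Absolute semitone position = octave×12 + chromatic position
Bb1: 1×12 + 10 = 22
D2: 2×12 + 2 = 26
Difference = 26 - 22 = 4
= 4 semitones


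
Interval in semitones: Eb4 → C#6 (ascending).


Working:
Absolute semitone position = octave×12 + chromatic position
Eb4: 4×12 + 3 = 51
C#6: 6×12 + 1 = 73
Difference = 73 - 51 = 22
= 22 semitones


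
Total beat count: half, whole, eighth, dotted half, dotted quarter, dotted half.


Working:
Beat values:
  half = 2 beats
  whole = 4 beats
  eighth = 0.5 beats
  dotted half = 3 beats
  dotted quarter = 1.5 beats
  dotted half = 3 beats
Sum = 2 + 4 + 0.5 + 3 + 1.5 + 3
= 14 beats


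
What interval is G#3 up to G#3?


Letter names: G → G spans 1 letter name → a unison
Semitones: G#3 → G#3 = 0 half-steps
A unison of 0 semitones is a perfect unison
= perfect unison


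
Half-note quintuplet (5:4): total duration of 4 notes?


Quintuplet: 5 notes occupy the space of 4 half notes
Space = 4 × 2 = 8 beats
Each quintuplet note = 8 / 5 = 8/5 beats
4 notes = 4 × 8/5 = 32/5
= 32/5 beats


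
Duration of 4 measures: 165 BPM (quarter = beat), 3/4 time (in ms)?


Solution.
Quarter-note beat duration = 60000 / 165 ms
Beats per measure (3/4) = 3
One measure = 3 × 60000 / 165 = 180000 / 165 ms
4 measures = 4 × 180000 / 165 = 720000 / 165
= 4363.6 ms


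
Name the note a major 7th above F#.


Working:
A 7th spans 7 letter names, so from F we land on E
A major 7th = 11 semitones above F#
Spell E at that pitch: E#
= E#


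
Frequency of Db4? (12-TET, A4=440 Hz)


f = 440 × 2^(n/12) where n = semitones from A4
Db4: -8 semitones from A4
f = 440 × 2^(-8/12)
f = 277.18 Hz


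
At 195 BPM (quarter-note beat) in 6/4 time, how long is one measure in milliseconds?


Reasoning:
Quarter-note beat duration = 60000 / 195 ms
Beats per measure (6/4) = 6
One measure = 6 × 60000 / 195 = 360000 / 195 ms
= 1846.2 ms


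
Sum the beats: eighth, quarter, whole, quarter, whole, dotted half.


Beat values:
  eighth = 0.5 beats
  quarter = 1 beat
  whole = 4 beats
  quarter = 1 beat
  whole = 4 beats
  dotted half = 3 beats
Sum = 0.5 + 1 + 4 + 1 + 4 + 3
= 13.5 beats


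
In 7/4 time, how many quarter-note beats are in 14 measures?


Solution.
Time signature 7/4: the bottom number 4 means the quarter note gets one count
The top number 7 means 7 quarter-note beats per measure
Total = 7 × 14 measures
= 98 quarter-note beats


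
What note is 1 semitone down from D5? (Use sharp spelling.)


Step by step:
D5: chromatic position 2 in octave 5 → absolute = 5×12 + 2 = 62
Transpose down 1: 62 - 1 = 61
61 = 5×12 + 1 → C# in octave 5
Result = C#5


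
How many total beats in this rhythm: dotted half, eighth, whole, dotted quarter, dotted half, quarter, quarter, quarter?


Beat values:
  dotted half = 3 beats
  eighth = 0.5 beats
  whole = 4 beats
  dotted quarter = 1.5 beats
  dotted half = 3 beats
  quarter = 1 beat
  quarter = 1 beat
  quarter = 1 beat
Sum = 3 + 0.5 + 4 + 1.5 + 3 + 1 + 1 + 1
= 15 beats


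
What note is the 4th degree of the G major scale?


Reasoning:
Major scale pattern: W-W-H-W-W-W-H (2-2-1-2-2-2-1 semitones)
Starting from G:
  G + 2 semitones → A
  A + 2 semitones → B
  B + 1 semitone → C
  C + 2 semitones → D
  D + 2 semitones → E
  E + 2 semitones → F#
  F# + 1 semitone → G
Scale: G A B C D E F#
Degree 4 = C


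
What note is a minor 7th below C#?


Solution.
A 7th spans 7 letter names, so from C we land on D
A minor 7th = 10 semitones below C#
Spell D at that pitch: D#
= D#


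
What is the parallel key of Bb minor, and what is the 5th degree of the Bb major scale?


Parallel keys share the same tonic but differ in mode
Bb minor → parallel is Bb major
Bb major scale: Bb C D Eb F G A
= Bb major; 5th degree = F


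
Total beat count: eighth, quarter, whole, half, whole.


Step by step:
Beat values:
  eighth = 0.5 beats
  quarter = 1 beat
  whole = 4 beats
  half = 2 beats
  whole = 4 beats
Sum = 0.5 + 1 + 4 + 2 + 4
= 11.5 beats


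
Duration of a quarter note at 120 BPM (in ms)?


One quarter-note beat = 60000 / BPM = 60000 / 120 ms
Duration = 60000 / 120
= 500.0 ms


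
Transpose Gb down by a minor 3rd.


Step by step:
minor 3rd: 3 letter names, 3 semitones
Letter: G - 2 → E
Pitch: Gb - 3 semitones, spelled as an E → Eb
= Eb


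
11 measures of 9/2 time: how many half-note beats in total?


Working:
Time signature 9/2: the bottom number 2 means the half note gets one count
The top number 9 means 9 half-note beats per measure
Total = 9 × 11 measures
= 99 half-note beats


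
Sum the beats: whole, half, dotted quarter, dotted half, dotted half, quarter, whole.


Beat values:
  whole = 4 beats
  half = 2 beats
  dotted quarter = 1.5 beats
  dotted half = 3 beats
  dotted half = 3 beats
  quarter = 1 beat
  whole = 4 beats
Sum = 4 + 2 + 1.5 + 3 + 3 + 1 + 4
= 18.5 beats


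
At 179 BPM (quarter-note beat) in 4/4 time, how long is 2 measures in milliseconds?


Step by step:
Quarter-note beat duration = 60000 / 179 ms
Beats per measure (4/4) = 4
One measure = 4 × 60000 / 179 = 240000 / 179 ms
2 measures = 2 × 240000 / 179 = 480000 / 179
= 2681.6 ms


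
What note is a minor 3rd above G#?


Working:
A 3rd spans 3 letter names, so from G we land on B
A minor 3rd = 3 semitones above G#
Spell B at that pitch: B
= B


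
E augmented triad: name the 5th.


Working:
Augmented triad = root + major 3rd (4 semitones) + augmented 5th (8 semitones)
A triad on E stacks thirds, so the chord tones use letter names E-G-B
Root: E
Major 3rd above E: G#
Augmented 5th above E: B#
The 5th = B#


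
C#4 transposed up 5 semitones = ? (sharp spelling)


Step by step:
C#4: chromatic position 1 in octave 4 → absolute = 4×12 + 1 = 49
Transpose up 5: 49 + 5 = 54
54 = 4×12 + 6 → F# in octave 4
Result = F#4


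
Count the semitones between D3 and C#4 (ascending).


Reasoning:
Absolute semitone position = octave×12 + chromatic position
D3: 3×12 + 2 = 38
C#4: 4×12 + 1 = 49
Difference = 49 - 38 = 11
= 11 semitones


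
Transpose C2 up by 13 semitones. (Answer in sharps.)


Step by step:
C2: chromatic position 0 in octave 2 → absolute = 2×12 + 0 = 24
Transpose up 13: 24 + 13 = 37
37 = 3×12 + 1 → C# in octave 3
Result = C#3


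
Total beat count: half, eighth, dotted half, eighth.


Beat values:
  half = 2 beats
  eighth = 0.5 beats
  dotted half = 3 beats
  eighth = 0.5 beats
Sum = 2 + 0.5 + 3 + 0.5
= 6 beats


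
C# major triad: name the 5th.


Reasoning:
Major triad = root + major 3rd (4 semitones) + perfect 5th (7 semitones)
A triad on C# stacks thirds, so the chord tones use letter names C-E-G
Root: C#
Major 3rd above C#: E#
Perfect 5th above C#: G#
The 5th = G#


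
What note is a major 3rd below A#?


Reasoning:
A 3rd spans 3 letter names, so from A we land on F
A major 3rd = 4 semitones below A#
Spell F at that pitch: F#
= F#


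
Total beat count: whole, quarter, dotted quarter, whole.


Let's work it out.
Beat values:
  whole = 4 beats
  quarter = 1 beat
  dotted quarter = 1.5 beats
  whole = 4 beats
Sum = 4 + 1 + 1.5 + 4
= 10.5 beats


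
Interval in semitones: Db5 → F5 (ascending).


Step by step:
Absolute semitone position = octave×12 + chromatic position
Db5: 5×12 + 1 = 61
F5: 5×12 + 5 = 65
Difference = 65 - 61 = 4
= 4 semitones


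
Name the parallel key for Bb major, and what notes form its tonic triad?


Parallel keys share the same tonic but differ in mode
Bb major → parallel is Bb minor
Tonic triad of Bb minor = Bb Db F
= Bb minor; triad = Bb Db F


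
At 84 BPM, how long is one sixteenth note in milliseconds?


Step by step:
One quarter-note beat = 60000 / BPM = 60000 / 84 ms
Sixteenth note = 1/4 × quarter note
Duration = 1/4 × 60000 / 84 = 15000 / 84
= 178.6 ms


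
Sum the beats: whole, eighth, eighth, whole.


Solution.
Beat values:
  whole = 4 beats
  eighth = 0.5 beats
  eighth = 0.5 beats
  whole = 4 beats
Sum = 4 + 0.5 + 0.5 + 4
= 9 beats


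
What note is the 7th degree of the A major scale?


Solution.
Major scale pattern: W-W-H-W-W-W-H (2-2-1-2-2-2-1 semitones)
Starting from A:
  A + 2 semitones → B
  B + 2 semitones → C#
  C# + 1 semitone → D
  D + 2 semitones → E
  E + 2 semitones → F#
  F# + 2 semitones → G#
  G# + 1 semitone → A
Scale: A B C# D E F# G#
Degree 7 = G#


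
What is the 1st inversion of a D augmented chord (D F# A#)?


Root position: D F# A#
1st inversion: move root up an octave
Bass note: F#
Notes (bottom to top) = F# A# D


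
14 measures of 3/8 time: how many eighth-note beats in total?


Time signature 3/8: the bottom number 8 means the eighth note gets one count
The top number 3 means 3 eighth-note beats per measure
Total = 3 × 14 measures
= 42 eighth-note beats


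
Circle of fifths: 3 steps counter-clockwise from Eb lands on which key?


Each counter-clockwise step moves down a perfect 5th (= up a perfect 4th)
From Eb: Eb → Ab → Db → F#/Gb
= F#/Gb


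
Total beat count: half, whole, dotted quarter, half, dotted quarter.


Solution.
Beat values:
  half = 2 beats
  whole = 4 beats
  dotted quarter = 1.5 beats
  half = 2 beats
  dotted quarter = 1.5 beats
Sum = 2 + 4 + 1.5 + 2 + 1.5
= 11 beats


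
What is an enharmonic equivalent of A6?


Working:
Enharmonic notes sound the same pitch but are spelled with different letter names
A and Bbb name the same pitch class
= Bbb6


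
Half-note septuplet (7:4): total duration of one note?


Septuplet: 7 notes occupy the space of 4 half notes
Space = 4 × 2 = 8 beats
Each septuplet note = 8 / 7 = 8/7 beats
= 8/7 beats


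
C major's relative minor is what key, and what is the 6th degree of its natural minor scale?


Working:
The relative minor shares the major's key signature and starts on its 6th degree
6th degree = a major 6th above the tonic; a major 6th above C is A
→ relative minor of C major is A minor
A natural minor scale: A B C D E F G
= A minor; 6th degree = F


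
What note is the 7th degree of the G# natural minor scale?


Natural minor scale pattern: W-H-W-W-H-W-W (2-1-2-2-1-2-2 semitones)
Starting from G#:
  G# + 2 semitones → A#
  A# + 1 semitone → B
  B + 2 semitones → C#
  C# + 2 semitones → D#
  D# + 1 semitone → E
  E + 2 semitones → F#
  F# + 2 semitones → G#
Scale: G# A# B C# D# E F#
Degree 7 = F#


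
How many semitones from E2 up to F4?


Absolute semitone position = octave×12 + chromatic position
E2: 2×12 + 4 = 28
F4: 4×12 + 5 = 53
Difference = 53 - 28 = 25
= 25 semitones


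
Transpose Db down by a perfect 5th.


Working:
perfect 5th: 5 letter names, 7 semitones
Letter: D - 4 → G
Pitch: Db - 7 semitones, spelled as a G → Gb
= Gb


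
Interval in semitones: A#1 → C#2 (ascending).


Reasoning:
Absolute semitone position = octave×12 + chromatic position
A#1: 1×12 + 10 = 22
C#2: 2×12 + 1 = 25
Difference = 25 - 22 = 3
= 3 semitones


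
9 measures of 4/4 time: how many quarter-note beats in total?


Let's work it out.
Time signature 4/4: the bottom number 4 means the quarter note gets one count
The top number 4 means 4 quarter-note beats per measure
Total = 4 × 9 measures
= 36 quarter-note beats


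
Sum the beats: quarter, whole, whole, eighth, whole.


Beat values:
  quarter = 1 beat
  whole = 4 beats
  whole = 4 beats
  eighth = 0.5 beats
  whole = 4 beats
Sum = 1 + 4 + 4 + 0.5 + 4
= 13.5 beats


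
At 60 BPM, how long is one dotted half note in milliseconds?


Solution.
One quarter-note beat = 60000 / BPM = 60000 / 60 ms
Dotted half note = 3 × quarter note
Duration = 3 × 60000 / 60 = 180000 / 60
= 3000.0 ms


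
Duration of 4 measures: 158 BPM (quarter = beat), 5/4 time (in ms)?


Reasoning:
Quarter-note beat duration = 60000 / 158 ms
Beats per measure (5/4) = 5
One measure = 5 × 60000 / 158 = 300000 / 158 ms
4 measures = 4 × 300000 / 158 = 1200000 / 158
= 7594.9 ms


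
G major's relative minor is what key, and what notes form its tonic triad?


Let's work it out.
The relative minor shares the major's key signature and starts on its 6th degree
6th degree = a major 6th above the tonic; a major 6th above G is E
→ relative minor of G major is E minor
Tonic triad of E minor = root + minor 3rd + perfect 5th = E G B
= E minor; triad = E G B


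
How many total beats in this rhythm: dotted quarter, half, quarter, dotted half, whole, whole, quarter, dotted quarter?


Solution.
Beat values:
  dotted quarter = 1.5 beats
  half = 2 beats
  quarter = 1 beat
  dotted half = 3 beats
  whole = 4 beats
  whole = 4 beats
  quarter = 1 beat
  dotted quarter = 1.5 beats
Sum = 1.5 + 2 + 1 + 3 + 4 + 4 + 1 + 1.5
= 18 beats


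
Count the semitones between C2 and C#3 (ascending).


Reasoning:
Absolute semitone position = octave×12 + chromatic position
C2: 2×12 + 0 = 24
C#3: 3×12 + 1 = 37
Difference = 37 - 24 = 13
= 13 semitones


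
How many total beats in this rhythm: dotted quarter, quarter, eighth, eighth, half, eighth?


Working:
Beat values:
  dotted quarter = 1.5 beats
  quarter = 1 beat
  eighth = 0.5 beats
  eighth = 0.5 beats
  half = 2 beats
  eighth = 0.5 beats
Sum = 1.5 + 1 + 0.5 + 0.5 + 2 + 0.5
= 6 beats


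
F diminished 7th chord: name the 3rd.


Working:
Diminished 7th chord = root + minor 3rd + diminished 5th + diminished 7th
Seventh chords stack in thirds, so the letter names are F-A-C-E
Root: F
Minor 3rd above F: Ab
Diminished 5th above F: Cb
Diminished 7th above F: Ebb
The 3rd = Ab


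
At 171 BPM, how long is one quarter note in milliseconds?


Reasoning:
One quarter-note beat = 60000 / BPM = 60000 / 171 ms
Duration = 60000 / 171
= 350.9 ms


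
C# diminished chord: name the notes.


Let's work it out.
Diminished triad = root + minor 3rd (3 semitones) + diminished 5th (6 semitones)
A triad on C# stacks thirds, so the chord tones use letter names C-E-G
Root: C#
Minor 3rd above C#: E
Diminished 5th above C#: G
Chord = C# E G


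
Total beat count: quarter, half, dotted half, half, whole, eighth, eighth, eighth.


Working:
Beat values:
  quarter = 1 beat
  half = 2 beats
  dotted half = 3 beats
  half = 2 beats
  whole = 4 beats
  eighth = 0.5 beats
  eighth = 0.5 beats
  eighth = 0.5 beats
Sum = 1 + 2 + 3 + 2 + 4 + 0.5 + 0.5 + 0.5
= 13.5 beats


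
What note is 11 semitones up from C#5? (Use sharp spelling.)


Step by step:
C#5: chromatic position 1 in octave 5 → absolute = 5×12 + 1 = 61
Transpose up 11: 61 + 11 = 72
72 = 6×12 + 0 → C in octave 6
Result = C6


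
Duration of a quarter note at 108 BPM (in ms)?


One quarter-note beat = 60000 / BPM = 60000 / 108 ms
Duration = 60000 / 108
= 555.6 ms


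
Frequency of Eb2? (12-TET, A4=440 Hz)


Let's work it out.
f = 440 × 2^(n/12) where n = semitones from A4
Eb2: -30 semitones from A4
f = 440 × 2^(-30/12)
f = 77.78 Hz


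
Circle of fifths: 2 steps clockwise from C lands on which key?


Working:
Each clockwise step on the circle of fifths moves up a perfect 5th
From C: C → G → D
= D


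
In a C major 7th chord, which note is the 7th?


Reasoning:
Major 7th chord = root + major 3rd + perfect 5th + major 7th
Seventh chords stack in thirds, so the letter names are C-E-G-B
Root: C
Major 3rd above C: E
Perfect 5th above C: G
Major 7th above C: B
The 7th = B


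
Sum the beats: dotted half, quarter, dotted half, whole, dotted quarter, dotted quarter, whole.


Beat values:
  dotted half = 3 beats
  quarter = 1 beat
  dotted half = 3 beats
  whole = 4 beats
  dotted quarter = 1.5 beats
  dotted quarter = 1.5 beats
  whole = 4 beats
Sum = 3 + 1 + 3 + 4 + 1.5 + 1.5 + 4
= 18 beats


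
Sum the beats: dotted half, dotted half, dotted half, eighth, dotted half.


Solution.
Beat values:
  dotted half = 3 beats
  dotted half = 3 beats
  dotted half = 3 beats
  eighth = 0.5 beats
  dotted half = 3 beats
Sum = 3 + 3 + 3 + 0.5 + 3
= 12.5 beats


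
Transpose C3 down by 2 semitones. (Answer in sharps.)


Working:
C3: chromatic position 0 in octave 3 → absolute = 3×12 + 0 = 36
Transpose down 2: 36 - 2 = 34
34 = 2×12 + 10 → A# in octave 2
Result = A#2


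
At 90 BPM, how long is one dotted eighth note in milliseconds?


Reasoning:
One quarter-note beat = 60000 / BPM = 60000 / 90 ms
Dotted eighth note = 3/4 × quarter note
Duration = 3/4 × 60000 / 90 = 45000 / 90
= 500.0 ms


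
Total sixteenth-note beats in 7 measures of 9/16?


Step by step:
Time signature 9/16: the bottom number 16 means the sixteenth note gets one count
The top number 9 means 9 sixteenth-note beats per measure
Total = 9 × 7 measures
= 63 sixteenth-note beats


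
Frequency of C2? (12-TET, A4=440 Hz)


f = 440 × 2^(n/12) where n = semitones from A4
C2: -33 semitones from A4
f = 440 × 2^(-33/12)
f = 65.41 Hz


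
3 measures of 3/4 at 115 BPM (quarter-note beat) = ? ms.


Step by step:
Quarter-note beat duration = 60000 / 115 ms
Beats per measure (3/4) = 3
One measure = 3 × 60000 / 115 = 180000 / 115 ms
3 measures = 3 × 180000 / 115 = 540000 / 115
= 4695.7 ms


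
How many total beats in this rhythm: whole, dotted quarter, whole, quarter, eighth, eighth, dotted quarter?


Step by step:
Beat values:
  whole = 4 beats
  dotted quarter = 1.5 beats
  whole = 4 beats
  quarter = 1 beat
  eighth = 0.5 beats
  eighth = 0.5 beats
  dotted quarter = 1.5 beats
Sum = 4 + 1.5 + 4 + 1 + 0.5 + 0.5 + 1.5
= 13 beats


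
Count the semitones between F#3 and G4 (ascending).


Reasoning:
Absolute semitone position = octave×12 + chromatic position
F#3: 3×12 + 6 = 42
G4: 4×12 + 7 = 55
Difference = 55 - 42 = 13
= 13 semitones


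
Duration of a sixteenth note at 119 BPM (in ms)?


One quarter-note beat = 60000 / BPM = 60000 / 119 ms
Sixteenth note = 1/4 × quarter note
Duration = 1/4 × 60000 / 119 = 15000 / 119
= 126.1 ms


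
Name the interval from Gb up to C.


Working:
Letter names: G → C spans 4 letter names → a 4th
Semitones: Gb → C = 6 half-steps
A 4th of 6 semitones is an augmented 4th
= augmented 4th


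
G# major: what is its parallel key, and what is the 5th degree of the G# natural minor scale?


Let's work it out.
Parallel keys share the same tonic but differ in mode
G# major → parallel is G# minor
G# natural minor scale: G# A# B C# D# E F#
= G# minor; 5th degree = D#


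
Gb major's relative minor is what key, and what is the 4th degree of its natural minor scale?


Let's work it out.
The relative minor shares the major's key signature and starts on its 6th degree
6th degree = a major 6th above the tonic; a major 6th above Gb is Eb
→ relative minor of Gb major is Eb minor
Eb natural minor scale: Eb F Gb Ab Bb Cb Db
= Eb minor; 4th degree = Ab


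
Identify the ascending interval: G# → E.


Step by step:
Letter names: G → E spans 6 letter names → a 6th
Semitones: G# → E = 8 half-steps
A 6th of 8 semitones is a minor 6th
= minor 6th


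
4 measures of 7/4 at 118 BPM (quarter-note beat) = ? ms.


Quarter-note beat duration = 60000 / 118 ms
Beats per measure (7/4) = 7
One measure = 7 × 60000 / 118 = 420000 / 118 ms
4 measures = 4 × 420000 / 118 = 1680000 / 118
= 14237.3 ms


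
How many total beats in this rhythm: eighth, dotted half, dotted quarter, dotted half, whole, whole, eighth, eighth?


Solution.
Beat values:
  eighth = 0.5 beats
  dotted half = 3 beats
  dotted quarter = 1.5 beats
  dotted half = 3 beats
  whole = 4 beats
  whole = 4 beats
  eighth = 0.5 beats
  eighth = 0.5 beats
Sum = 0.5 + 3 + 1.5 + 3 + 4 + 4 + 0.5 + 0.5
= 17 beats


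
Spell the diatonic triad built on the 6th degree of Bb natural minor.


Step by step:
Bb natural minor scale: Bb C Db Eb F Gb Ab
Diatonic triad on degree 6 stacks scale notes 6, 1, 3: Gb Bb Db
Gb→Bb = 4 semitones; Gb→Db = 7 semitones → major triad
= Gb Bb Db (major)


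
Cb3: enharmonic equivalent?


Reasoning:
Enharmonic notes sound the same pitch but are spelled with different letter names
Cb and B name the same pitch class
Octave numbers change at C, so Cb3 = B2
= B2


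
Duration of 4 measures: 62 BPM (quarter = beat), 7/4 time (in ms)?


Working:
Quarter-note beat duration = 60000 / 62 ms
Beats per measure (7/4) = 7
One measure = 7 × 60000 / 62 = 420000 / 62 ms
4 measures = 4 × 420000 / 62 = 1680000 / 62
= 27096.8 ms


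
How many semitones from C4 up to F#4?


Step by step:
Absolute semitone position = octave×12 + chromatic position
C4: 4×12 + 0 = 48
F#4: 4×12 + 6 = 54
Difference = 54 - 48 = 6
= 6 semitones


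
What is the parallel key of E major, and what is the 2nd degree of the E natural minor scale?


Reasoning:
Parallel keys share the same tonic but differ in mode
E major → parallel is E minor
E natural minor scale: E F# G A B C D
= E minor; 2nd degree = F#


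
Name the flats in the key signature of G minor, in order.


Working:
Flat minor keys: A(0), D(1), G(2), C(3), F(4), Bb(5), Eb(6), Ab(7)
G minor has 2 flats
Order of flats: Bb Eb Ab Db Gb Cb Fb → first 2: Bb, Eb
= Bb, Eb


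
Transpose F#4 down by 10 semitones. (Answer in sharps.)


F#4: chromatic position 6 in octave 4 → absolute = 4×12 + 6 = 54
Transpose down 10: 54 - 10 = 44
44 = 3×12 + 8 → G# in octave 3
Result = G#3


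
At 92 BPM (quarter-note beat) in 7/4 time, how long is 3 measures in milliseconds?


Let's work it out.
Quarter-note beat duration = 60000 / 92 ms
Beats per measure (7/4) = 7
One measure = 7 × 60000 / 92 = 420000 / 92 ms
3 measures = 3 × 420000 / 92 = 1260000 / 92
= 13695.7 ms


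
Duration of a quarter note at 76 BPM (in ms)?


Step by step:
One quarter-note beat = 60000 / BPM = 60000 / 76 ms
Duration = 60000 / 76
= 789.5 ms


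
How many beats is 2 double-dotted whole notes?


Base whole note = 4 beats
Dot 1 adds half the previous value: +2
Dot 2 adds half the previous value: +1
One double-dotted whole = 4 + 2 + 1 = 7
2 of them = 2 × 7 = 14
= 14 beats


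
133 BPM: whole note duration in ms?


Let's work it out.
One quarter-note beat = 60000 / BPM = 60000 / 133 ms
Whole note = 4 × quarter note
Duration = 4 × 60000 / 133 = 240000 / 133
= 1804.5 ms


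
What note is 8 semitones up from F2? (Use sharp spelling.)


F2: chromatic position 5 in octave 2 → absolute = 2×12 + 5 = 29
Transpose up 8: 29 + 8 = 37
37 = 3×12 + 1 → C# in octave 3
Result = C#3


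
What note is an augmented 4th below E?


Let's work it out.
A 4th spans 4 letter names, so from E we land on B
An augmented 4th = 6 semitones below E
Spell B at that pitch: Bb
= Bb


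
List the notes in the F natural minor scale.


Reasoning:
Natural minor scale pattern: W-H-W-W-H-W-W (2-1-2-2-1-2-2 semitones)
Starting from F:
  F + 2 semitones → G
  G + 1 semitone → Ab
  Ab + 2 semitones → Bb
  Bb + 2 semitones → C
  C + 1 semitone → Db
  Db + 2 semitones → Eb
  Eb + 2 semitones → F
Scale = F G Ab Bb C Db Eb


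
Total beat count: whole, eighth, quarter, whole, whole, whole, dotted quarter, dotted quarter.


Beat values:
  whole = 4 beats
  eighth = 0.5 beats
  quarter = 1 beat
  whole = 4 beats
  whole = 4 beats
  whole = 4 beats
  dotted quarter = 1.5 beats
  dotted quarter = 1.5 beats
Sum = 4 + 0.5 + 1 + 4 + 4 + 4 + 1.5 + 1.5
= 20.5 beats


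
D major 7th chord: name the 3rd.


Major 7th chord = root + major 3rd + perfect 5th + major 7th
Seventh chords stack in thirds, so the letter names are D-F-A-C
Root: D
Major 3rd above D: F#
Perfect 5th above D: A
Major 7th above D: C#
The 3rd = F#


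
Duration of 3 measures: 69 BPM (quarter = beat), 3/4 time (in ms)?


Reasoning:
Quarter-note beat duration = 60000 / 69 ms
Beats per measure (3/4) = 3
One measure = 3 × 60000 / 69 = 180000 / 69 ms
3 measures = 3 × 180000 / 69 = 540000 / 69
= 7826.1 ms


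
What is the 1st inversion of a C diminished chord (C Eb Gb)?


Let's work it out.
Root position: C Eb Gb
1st inversion: move root up an octave
Bass note: Eb
Notes (bottom to top) = Eb Gb C


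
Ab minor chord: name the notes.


Working:
Minor triad = root + minor 3rd (3 semitones) + perfect 5th (7 semitones)
A triad on Ab stacks thirds, so the chord tones use letter names A-C-E
Root: Ab
Minor 3rd above Ab: Cb
Perfect 5th above Ab: Eb
Chord = Ab Cb Eb


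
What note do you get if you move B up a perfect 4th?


Working:
perfect 4th: 4 letter names, 5 semitones
Letter: B + 3 → E
Pitch: B + 5 semitones, spelled as an E → E
= E


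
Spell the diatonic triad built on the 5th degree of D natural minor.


Step by step:
D natural minor scale: D E F G A Bb C
Diatonic triad on degree 5 stacks scale notes 5, 7, 2: A C E
A→C = 3 semitones; A→E = 7 semitones → minor triad
= A C E (minor)


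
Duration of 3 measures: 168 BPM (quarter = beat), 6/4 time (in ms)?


Quarter-note beat duration = 60000 / 168 ms
Beats per measure (6/4) = 6
One measure = 6 × 60000 / 168 = 360000 / 168 ms
3 measures = 3 × 360000 / 168 = 1080000 / 168
= 6428.6 ms


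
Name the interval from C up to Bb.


Letter names: C → B spans 7 letter names → a 7th
Semitones: C → Bb = 10 half-steps
A 7th of 10 semitones is a minor 7th
= minor 7th


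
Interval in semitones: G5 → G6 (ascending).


Let's work it out.
Absolute semitone position = octave×12 + chromatic position
G5: 5×12 + 7 = 67
G6: 6×12 + 7 = 79
Difference = 79 - 67 = 12
= 12 semitones


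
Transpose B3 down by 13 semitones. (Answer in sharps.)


Reasoning:
B3: chromatic position 11 in octave 3 → absolute = 3×12 + 11 = 47
Transpose down 13: 47 - 13 = 34
34 = 2×12 + 10 → A# in octave 2
Result = A#2


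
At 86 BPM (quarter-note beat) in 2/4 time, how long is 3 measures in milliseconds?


Working:
Quarter-note beat duration = 60000 / 86 ms
Beats per measure (2/4) = 2
One measure = 2 × 60000 / 86 = 120000 / 86 ms
3 measures = 3 × 120000 / 86 = 360000 / 86
= 4186.0 ms


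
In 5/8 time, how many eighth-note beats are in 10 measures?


Step by step:
Time signature 5/8: the bottom number 8 means the eighth note gets one count
The top number 5 means 5 eighth-note beats per measure
Total = 5 × 10 measures
= 50 eighth-note beats


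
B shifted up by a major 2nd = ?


Step by step:
major 2nd: 2 letter names, 2 semitones
Letter: B + 1 → C
Pitch: B + 2 semitones, spelled as a C → C#
= C#


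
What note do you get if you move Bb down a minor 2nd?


Let's work it out.
minor 2nd: 2 letter names, 1 semitones
Letter: B - 1 → A
Pitch: Bb - 1 semitones, spelled as an A → A
= A


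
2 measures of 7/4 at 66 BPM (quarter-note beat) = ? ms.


Quarter-note beat duration = 60000 / 66 ms
Beats per measure (7/4) = 7
One measure = 7 × 60000 / 66 = 420000 / 66 ms
2 measures = 2 × 420000 / 66 = 840000 / 66
= 12727.3 ms


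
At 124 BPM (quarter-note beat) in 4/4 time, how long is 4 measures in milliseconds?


Working:
Quarter-note beat duration = 60000 / 124 ms
Beats per measure (4/4) = 4
One measure = 4 × 60000 / 124 = 240000 / 124 ms
4 measures = 4 × 240000 / 124 = 960000 / 124
= 7741.9 ms


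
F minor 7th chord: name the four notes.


Solution.
Minor 7th chord = root + minor 3rd + perfect 5th + minor 7th
Seventh chords stack in thirds, so the letter names are F-A-C-E
Root: F
Minor 3rd above F: Ab
Perfect 5th above F: C
Minor 7th above F: Eb
Chord = F Ab C Eb


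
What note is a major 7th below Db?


Working:
A 7th spans 7 letter names, so from D we land on E
A major 7th = 11 semitones below Db
Spell E at that pitch: Ebb
= Ebb


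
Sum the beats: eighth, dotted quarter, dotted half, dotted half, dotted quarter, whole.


Step by step:
Beat values:
  eighth = 0.5 beats
  dotted quarter = 1.5 beats
  dotted half = 3 beats
  dotted half = 3 beats
  dotted quarter = 1.5 beats
  whole = 4 beats
Sum = 0.5 + 1.5 + 3 + 3 + 1.5 + 4
= 13.5 beats


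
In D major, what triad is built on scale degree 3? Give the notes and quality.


Reasoning:
D major scale: D E F# G A B C#
Diatonic triad on degree 3 stacks scale notes 3, 5, 7: F# A C#
F#→A = 3 semitones; F#→C# = 7 semitones → minor triad
= F# A C# (minor)


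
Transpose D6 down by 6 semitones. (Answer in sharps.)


Working:
D6: chromatic position 2 in octave 6 → absolute = 6×12 + 2 = 74
Transpose down 6: 74 - 6 = 68
68 = 5×12 + 8 → G# in octave 5
Result = G#5


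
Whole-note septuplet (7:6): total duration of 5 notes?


Step by step:
Septuplet: 7 notes occupy the space of 6 whole notes
Space = 6 × 4 = 24 beats
Each septuplet note = 24 / 7 = 24/7 beats
5 notes = 5 × 24/7 = 120/7
= 120/7 beats


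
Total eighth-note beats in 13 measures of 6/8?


Time signature 6/8: the bottom number 8 means the eighth note gets one count
The top number 6 means 6 eighth-note beats per measure
Total = 6 × 13 measures
= 78 eighth-note beats


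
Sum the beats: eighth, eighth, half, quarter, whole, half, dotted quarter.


Beat values:
  eighth = 0.5 beats
  eighth = 0.5 beats
  half = 2 beats
  quarter = 1 beat
  whole = 4 beats
  half = 2 beats
  dotted quarter = 1.5 beats
Sum = 0.5 + 0.5 + 2 + 1 + 4 + 2 + 1.5
= 11.5 beats


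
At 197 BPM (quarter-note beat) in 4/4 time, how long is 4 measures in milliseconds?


Step by step:
Quarter-note beat duration = 60000 / 197 ms
Beats per measure (4/4) = 4
One measure = 4 × 60000 / 197 = 240000 / 197 ms
4 measures = 4 × 240000 / 197 = 960000 / 197
= 4873.1 ms


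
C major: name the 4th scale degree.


Reasoning:
Major scale pattern: W-W-H-W-W-W-H (2-2-1-2-2-2-1 semitones)
Starting from C:
  C + 2 semitones → D
  D + 2 semitones → E
  E + 1 semitone → F
  F + 2 semitones → G
  G + 2 semitones → A
  A + 2 semitones → B
  B + 1 semitone → C
Scale: C D E F G A B
Degree 4 = F


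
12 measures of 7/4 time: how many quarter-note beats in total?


Step by step:
Time signature 7/4: the bottom number 4 means the quarter note gets one count
The top number 7 means 7 quarter-note beats per measure
Total = 7 × 12 measures
= 84 quarter-note beats


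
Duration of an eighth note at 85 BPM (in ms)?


One quarter-note beat = 60000 / BPM = 60000 / 85 ms
Eighth note = 1/2 × quarter note
Duration = 1/2 × 60000 / 85 = 30000 / 85
= 352.9 ms


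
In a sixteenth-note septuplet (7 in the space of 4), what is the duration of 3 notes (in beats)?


Working:
Septuplet: 7 notes occupy the space of 4 sixteenth notes
Space = 4 × 1/4 = 1 beat
Each septuplet note = 1 / 7 = 1/7 beats
3 notes = 3 × 1/7 = 3/7
= 3/7 beats


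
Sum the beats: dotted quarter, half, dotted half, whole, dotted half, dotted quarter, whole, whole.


Let's work it out.
Beat values:
  dotted quarter = 1.5 beats
  half = 2 beats
  dotted half = 3 beats
  whole = 4 beats
  dotted half = 3 beats
  dotted quarter = 1.5 beats
  whole = 4 beats
  whole = 4 beats
Sum = 1.5 + 2 + 3 + 4 + 3 + 1.5 + 4 + 4
= 23 beats


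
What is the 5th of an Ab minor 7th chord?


Solution.
Minor 7th chord = root + minor 3rd + perfect 5th + minor 7th
Seventh chords stack in thirds, so the letter names are A-C-E-G
Root: Ab
Minor 3rd above Ab: Cb
Perfect 5th above Ab: Eb
Minor 7th above Ab: Gb
The 5th = Eb


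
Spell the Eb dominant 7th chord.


Let's work it out.
Dominant 7th chord = root + major 3rd + perfect 5th + minor 7th
Seventh chords stack in thirds, so the letter names are E-G-B-D
Root: Eb
Major 3rd above Eb: G
Perfect 5th above Eb: Bb
Minor 7th above Eb: Db
Chord = Eb G Bb Db


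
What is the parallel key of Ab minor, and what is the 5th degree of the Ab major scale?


Step by step:
Parallel keys share the same tonic but differ in mode
Ab minor → parallel is Ab major
Ab major scale: Ab Bb C Db Eb F G
= Ab major; 5th degree = Eb


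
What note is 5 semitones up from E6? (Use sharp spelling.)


Reasoning:
E6: chromatic position 4 in octave 6 → absolute = 6×12 + 4 = 76
Transpose up 5: 76 + 5 = 81
81 = 6×12 + 9 → A in octave 6
Result = A6


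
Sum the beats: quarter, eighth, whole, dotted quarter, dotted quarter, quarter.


Beat values:
  quarter = 1 beat
  eighth = 0.5 beats
  whole = 4 beats
  dotted quarter = 1.5 beats
  dotted quarter = 1.5 beats
  quarter = 1 beat
Sum = 1 + 0.5 + 4 + 1.5 + 1.5 + 1
= 9.5 beats


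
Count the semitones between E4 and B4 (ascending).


Absolute semitone position = octave×12 + chromatic position
E4: 4×12 + 4 = 52
B4: 4×12 + 11 = 59
Difference = 59 - 52 = 7
= 7 semitones


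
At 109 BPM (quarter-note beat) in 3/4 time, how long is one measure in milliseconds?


Let's work it out.
Quarter-note beat duration = 60000 / 109 ms
Beats per measure (3/4) = 3
One measure = 3 × 60000 / 109 = 180000 / 109 ms
= 1651.4 ms


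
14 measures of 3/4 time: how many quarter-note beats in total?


Let's work it out.
Time signature 3/4: the bottom number 4 means the quarter note gets one count
The top number 3 means 3 quarter-note beats per measure
Total = 3 × 14 measures
= 42 quarter-note beats


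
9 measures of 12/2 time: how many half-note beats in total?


Let's work it out.
Time signature 12/2: the bottom number 2 means the half note gets one count
The top number 12 means 12 half-note beats per measure
Total = 12 × 9 measures
= 108 half-note beats
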